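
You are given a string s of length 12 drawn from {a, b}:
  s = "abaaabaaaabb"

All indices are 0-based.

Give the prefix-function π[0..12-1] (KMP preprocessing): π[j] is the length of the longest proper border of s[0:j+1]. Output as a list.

π[0] = 0
j=1 s[j]='b': π[1]=0 (border '')
j=2 s[j]='a': π[2]=1 (border 'a')
j=3 s[j]='a': k: 1→0; π[3]=1 (border 'a')
j=4 s[j]='a': k: 1→0; π[4]=1 (border 'a')
j=5 s[j]='b': π[5]=2 (border 'ab')
j=6 s[j]='a': π[6]=3 (border 'aba')
j=7 s[j]='a': π[7]=4 (border 'abaa')
j=8 s[j]='a': π[8]=5 (border 'abaaa')
j=9 s[j]='a': k: 5→1→0; π[9]=1 (border 'a')
j=10 s[j]='b': π[10]=2 (border 'ab')
j=11 s[j]='b': k: 2→0; π[11]=0 (border '')

[0, 0, 1, 1, 1, 2, 3, 4, 5, 1, 2, 0]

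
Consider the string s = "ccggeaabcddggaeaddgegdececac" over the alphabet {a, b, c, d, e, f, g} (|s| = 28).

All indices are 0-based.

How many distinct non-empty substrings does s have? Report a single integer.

rank→(start, suffix):
  0 → (5, 'aabcddggaeaddgegdececac')
  1 → (6, 'abcddggaeaddgegdececac')
  2 → (26, 'ac')
  3 → (15, 'addgegdececac')
  4 → (13, 'aeaddgegdececac')
  5 → (7, 'bcddggaeaddgegdececac')
  6 → (27, 'c')
  7 → (25, 'cac')
  8 → (0, 'ccggeaabcddggaeaddgegdececac')
  9 → (8, 'cddggaeaddgegdececac')
  10 → (23, 'cecac')
  11 → (1, 'cggeaabcddggaeaddgegdececac')
  12 → (16, 'ddgegdececac')
  13 → (9, 'ddggaeaddgegdececac')
  14 → (21, 'dececac')
  15 → (17, 'dgegdececac')
  16 → (10, 'dggaeaddgegdececac')
  17 → (4, 'eaabcddggaeaddgegdececac')
  18 → (14, 'eaddgegdececac')
  19 → (24, 'ecac')
  20 → (22, 'ececac')
  21 → (19, 'egdececac')
  22 → (12, 'gaeaddgegdececac')
  23 → (20, 'gdececac')
  24 → (3, 'geaabcddggaeaddgegdececac')
  25 → (18, 'gegdececac')
  26 → (11, 'ggaeaddgegdececac')
  27 → (2, 'ggeaabcddggaeaddgegdececac')

SA = [5, 6, 26, 15, 13, 7, 27, 25, 0, 8, 23, 1, 16, 9, 21, 17, 10, 4, 14, 24, 22, 19, 12, 20, 3, 18, 11, 2]
[i] adj suffixes → lcp
  [1] 5/6 → 1 ('a')
  [2] 6/26 → 1 ('a')
  [3] 26/15 → 1 ('a')
  [4] 15/13 → 1 ('a')
  [5] 13/7 → 0 ('')
  [6] 7/27 → 0 ('')
  [7] 27/25 → 1 ('c')
  [8] 25/0 → 1 ('c')
  [9] 0/8 → 1 ('c')
  [10] 8/23 → 1 ('c')
  [11] 23/1 → 1 ('c')
  [12] 1/16 → 0 ('')
  [13] 16/9 → 3 ('ddg')
  [14] 9/21 → 1 ('d')
  [15] 21/17 → 1 ('d')
  [16] 17/10 → 2 ('dg')
  [17] 10/4 → 0 ('')
  [18] 4/14 → 2 ('ea')
  [19] 14/24 → 1 ('e')
  [20] 24/22 → 2 ('ec')
  [21] 22/19 → 1 ('e')
  [22] 19/12 → 0 ('')
  [23] 12/20 → 1 ('g')
  [24] 20/3 → 1 ('g')
  [25] 3/18 → 2 ('ge')
  [26] 18/11 → 1 ('g')
  [27] 11/2 → 2 ('gg')

n(n+1)/2 = 28·29/2 = 406
Σ LCP = 0 + 1 + 1 + 1 + 1 + 0 + 0 + 1 + 1 + 1 + 1 + 1 + 0 + 3 + 1 + 1 + 2 + 0 + 2 + 1 + 2 + 1 + 0 + 1 + 1 + 2 + 1 + 2 = 29
distinct = 406 − 29 = 377

377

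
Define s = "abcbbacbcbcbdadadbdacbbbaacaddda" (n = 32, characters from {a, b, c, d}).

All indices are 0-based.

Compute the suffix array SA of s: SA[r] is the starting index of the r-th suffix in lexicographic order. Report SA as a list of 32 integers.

[31, 24, 0, 25, 19, 5, 13, 15, 27, 23, 4, 22, 3, 21, 1, 7, 9, 17, 11, 26, 2, 20, 6, 8, 10, 30, 18, 12, 14, 16, 29, 28]

rank→(start, suffix):
  0 → (31, 'a')
  1 → (24, 'aacaddda')
  2 → (0, 'abcbbacbcbcbdadadbdacbbbaacaddda')
  3 → (25, 'acaddda')
  4 → (19, 'acbbbaacaddda')
  5 → (5, 'acbcbcbdadadbdacbbbaacaddda')
  6 → (13, 'adadbdacbbbaacaddda')
  7 → (15, 'adbdacbbbaacaddda')
  8 → (27, 'addda')
  9 → (23, 'baacaddda')
  10 → (4, 'bacbcbcbdadadbdacbbbaacaddda')
  11 → (22, 'bbaacaddda')
  12 → (3, 'bbacbcbcbdadadbdacbbbaacaddda')
  13 → (21, 'bbbaacaddda')
  14 → (1, 'bcbbacbcbcbdadadbdacbbbaacaddda')
  15 → (7, 'bcbcbdadadbdacbbbaacaddda')
  16 → (9, 'bcbdadadbdacbbbaacaddda')
  17 → (17, 'bdacbbbaacaddda')
  18 → (11, 'bdadadbdacbbbaacaddda')
  19 → (26, 'caddda')
  20 → (2, 'cbbacbcbcbdadadbdacbbbaacaddda')
  21 → (20, 'cbbbaacaddda')
  22 → (6, 'cbcbcbdadadbdacbbbaacaddda')
  23 → (8, 'cbcbdadadbdacbbbaacaddda')
  24 → (10, 'cbdadadbdacbbbaacaddda')
  25 → (30, 'da')
  26 → (18, 'dacbbbaacaddda')
  27 → (12, 'dadadbdacbbbaacaddda')
  28 → (14, 'dadbdacbbbaacaddda')
  29 → (16, 'dbdacbbbaacaddda')
  30 → (29, 'dda')
  31 → (28, 'ddda')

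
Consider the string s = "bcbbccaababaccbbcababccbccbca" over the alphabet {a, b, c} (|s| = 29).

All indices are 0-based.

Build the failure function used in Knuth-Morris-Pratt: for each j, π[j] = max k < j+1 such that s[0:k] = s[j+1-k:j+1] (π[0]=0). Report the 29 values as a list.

[0, 0, 1, 1, 2, 0, 0, 0, 1, 0, 1, 0, 0, 0, 1, 1, 2, 0, 1, 0, 1, 2, 0, 1, 2, 0, 1, 2, 0]

π[0] = 0
j=1 s[j]='c': π[1]=0 (border '')
j=2 s[j]='b': π[2]=1 (border 'b')
j=3 s[j]='b': k: 1→0; π[3]=1 (border 'b')
j=4 s[j]='c': π[4]=2 (border 'bc')
j=5 s[j]='c': k: 2→0; π[5]=0 (border '')
j=6 s[j]='a': π[6]=0 (border '')
j=7 s[j]='a': π[7]=0 (border '')
j=8 s[j]='b': π[8]=1 (border 'b')
j=9 s[j]='a': k: 1→0; π[9]=0 (border '')
j=10 s[j]='b': π[10]=1 (border 'b')
j=11 s[j]='a': k: 1→0; π[11]=0 (border '')
j=12 s[j]='c': π[12]=0 (border '')
j=13 s[j]='c': π[13]=0 (border '')
j=14 s[j]='b': π[14]=1 (border 'b')
j=15 s[j]='b': k: 1→0; π[15]=1 (border 'b')
j=16 s[j]='c': π[16]=2 (border 'bc')
j=17 s[j]='a': k: 2→0; π[17]=0 (border '')
j=18 s[j]='b': π[18]=1 (border 'b')
j=19 s[j]='a': k: 1→0; π[19]=0 (border '')
j=20 s[j]='b': π[20]=1 (border 'b')
j=21 s[j]='c': π[21]=2 (border 'bc')
j=22 s[j]='c': k: 2→0; π[22]=0 (border '')
j=23 s[j]='b': π[23]=1 (border 'b')
j=24 s[j]='c': π[24]=2 (border 'bc')
j=25 s[j]='c': k: 2→0; π[25]=0 (border '')
j=26 s[j]='b': π[26]=1 (border 'b')
j=27 s[j]='c': π[27]=2 (border 'bc')
j=28 s[j]='a': k: 2→0; π[28]=0 (border '')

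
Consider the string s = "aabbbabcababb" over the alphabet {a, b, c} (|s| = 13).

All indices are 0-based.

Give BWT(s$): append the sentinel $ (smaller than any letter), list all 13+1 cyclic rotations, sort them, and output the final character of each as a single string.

b$cbabbababaab

rank  rotation        last
    0  $aabbbabcababb  b
    1  aabbbabcababb$  $
    2  ababb$aabbbabc  c
    3  abb$aabbbabcab  b
    4  abbbabcababb$a  a
    5  abcababb$aabbb  b
    6  b$aabbbabcabab  b
    7  babb$aabbbabca  a
    8  babcababb$aabb  b
    9  bb$aabbbabcaba  a
   10  bbabcababb$aab  b
   11  bbbabcababb$aa  a
   12  bcababb$aabbba  a
   13  cababb$aabbbab  b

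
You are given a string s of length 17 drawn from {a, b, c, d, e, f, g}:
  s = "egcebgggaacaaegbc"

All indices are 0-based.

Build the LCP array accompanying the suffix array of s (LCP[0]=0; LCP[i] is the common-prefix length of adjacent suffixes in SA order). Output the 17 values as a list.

[0, 2, 1, 1, 0, 1, 0, 1, 1, 0, 1, 2, 0, 1, 1, 1, 2]

sorted suffixes:
  #0 SA[0]=8  'aacaaegbc'
  #1 SA[1]=11  'aaegbc'
  #2 SA[2]=9  'acaaegbc'
  #3 SA[3]=12  'aegbc'
  #4 SA[4]=15  'bc'
  #5 SA[5]=4  'bgggaacaaegbc'
  #6 SA[6]=16  'c'
  #7 SA[7]=10  'caaegbc'
  #8 SA[8]=2  'cebgggaacaaegbc'
  #9 SA[9]=3  'ebgggaacaaegbc'
  #10 SA[10]=13  'egbc'
  #11 SA[11]=0  'egcebgggaacaaegbc'
  #12 SA[12]=7  'gaacaaegbc'
  #13 SA[13]=14  'gbc'
  #14 SA[14]=1  'gcebgggaacaaegbc'
  #15 SA[15]=6  'ggaacaaegbc'
  #16 SA[16]=5  'gggaacaaegbc'

SA = [8, 11, 9, 12, 15, 4, 16, 10, 2, 3, 13, 0, 7, 14, 1, 6, 5]
[i] adj suffixes → lcp
  [1] 8/11 → 2 ('aa')
  [2] 11/9 → 1 ('a')
  [3] 9/12 → 1 ('a')
  [4] 12/15 → 0 ('')
  [5] 15/4 → 1 ('b')
  [6] 4/16 → 0 ('')
  [7] 16/10 → 1 ('c')
  [8] 10/2 → 1 ('c')
  [9] 2/3 → 0 ('')
  [10] 3/13 → 1 ('e')
  [11] 13/0 → 2 ('eg')
  [12] 0/7 → 0 ('')
  [13] 7/14 → 1 ('g')
  [14] 14/1 → 1 ('g')
  [15] 1/6 → 1 ('g')
  [16] 6/5 → 2 ('gg')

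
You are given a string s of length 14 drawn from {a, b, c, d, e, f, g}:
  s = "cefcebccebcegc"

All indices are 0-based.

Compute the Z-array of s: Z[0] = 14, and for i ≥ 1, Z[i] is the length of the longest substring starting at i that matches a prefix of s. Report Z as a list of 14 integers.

[14, 0, 0, 2, 0, 0, 1, 2, 0, 0, 2, 0, 0, 1]

Z[0]=14
i=1: fresh scan; Z[1]=0
i=2: fresh scan; Z[2]=0
i=3: fresh scan; Z[3]=2 grow→box=[3,5)
i=4: min(r-i=1, Z[1]=0)=0; Z[4]=0
i=5: fresh scan; Z[5]=0
i=6: fresh scan; Z[6]=1 grow→box=[6,7)
i=7: fresh scan; Z[7]=2 grow→box=[7,9)
i=8: min(r-i=1, Z[1]=0)=0; Z[8]=0
i=9: fresh scan; Z[9]=0
i=10: fresh scan; Z[10]=2 grow→box=[10,12)
i=11: min(r-i=1, Z[1]=0)=0; Z[11]=0
i=12: fresh scan; Z[12]=0
i=13: fresh scan; Z[13]=1 grow→box=[13,14)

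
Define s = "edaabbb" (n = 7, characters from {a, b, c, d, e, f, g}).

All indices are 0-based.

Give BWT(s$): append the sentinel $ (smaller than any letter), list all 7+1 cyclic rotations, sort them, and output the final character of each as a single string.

rank  rotation  last
    0  $edaabbb  b
    1  aabbb$ed  d
    2  abbb$eda  a
    3  b$edaabb  b
    4  bb$edaab  b
    5  bbb$edaa  a
    6  daabbb$e  e
    7  edaabbb$  $

bdabbae$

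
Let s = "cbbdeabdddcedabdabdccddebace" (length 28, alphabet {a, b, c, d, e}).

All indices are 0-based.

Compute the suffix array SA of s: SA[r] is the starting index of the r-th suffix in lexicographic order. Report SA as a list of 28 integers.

rank | idx | suffix
   0 |  13 | abdabdccddebace
   1 |  16 | abdccddebace
   2 |   5 | abdddcedabdabdccddebace
   3 |  25 | ace
   4 |  24 | bace
   5 |   1 | bbdeabdddcedabdabdccddebace
   6 |  14 | bdabdccddebace
   7 |  17 | bdccddebace
   8 |   6 | bdddcedabdabdccddebace
   9 |   2 | bdeabdddcedabdabdccddebace
  10 |   0 | cbbdeabdddcedabdabdccddebace
  11 |  19 | ccddebace
  12 |  20 | cddebace
  13 |  26 | ce
  14 |  10 | cedabdabdccddebace
  15 |  12 | dabdabdccddebace
  16 |  15 | dabdccddebace
  17 |  18 | dccddebace
  18 |   9 | dcedabdabdccddebace
  19 |   8 | ddcedabdabdccddebace
  20 |   7 | dddcedabdabdccddebace
  21 |  21 | ddebace
  22 |   3 | deabdddcedabdabdccddebace
  23 |  22 | debace
  24 |  27 | e
  25 |   4 | eabdddcedabdabdccddebace
  26 |  23 | ebace
  27 |  11 | edabdabdccddebace

[13, 16, 5, 25, 24, 1, 14, 17, 6, 2, 0, 19, 20, 26, 10, 12, 15, 18, 9, 8, 7, 21, 3, 22, 27, 4, 23, 11]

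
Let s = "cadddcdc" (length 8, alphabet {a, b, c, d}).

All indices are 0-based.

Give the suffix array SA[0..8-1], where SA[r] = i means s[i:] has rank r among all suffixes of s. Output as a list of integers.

sorted suffixes:
  #0 SA[0]=1  'adddcdc'
  #1 SA[1]=7  'c'
  #2 SA[2]=0  'cadddcdc'
  #3 SA[3]=5  'cdc'
  #4 SA[4]=6  'dc'
  #5 SA[5]=4  'dcdc'
  #6 SA[6]=3  'ddcdc'
  #7 SA[7]=2  'dddcdc'

[1, 7, 0, 5, 6, 4, 3, 2]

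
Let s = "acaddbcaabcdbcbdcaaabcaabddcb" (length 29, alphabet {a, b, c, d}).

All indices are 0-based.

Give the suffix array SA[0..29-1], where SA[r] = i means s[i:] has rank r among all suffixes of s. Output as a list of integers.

[17, 18, 7, 22, 19, 8, 23, 0, 2, 28, 5, 20, 12, 9, 14, 24, 16, 6, 21, 1, 27, 13, 10, 4, 11, 15, 26, 3, 25]

sorted suffixes:
  #0 SA[0]=17  'aaabcaabddcb'
  #1 SA[1]=18  'aabcaabddcb'
  #2 SA[2]=7  'aabcdbcbdcaaabcaabddcb'
  #3 SA[3]=22  'aabddcb'
  #4 SA[4]=19  'abcaabddcb'
  #5 SA[5]=8  'abcdbcbdcaaabcaabddcb'
  #6 SA[6]=23  'abddcb'
  #7 SA[7]=0  'acaddbcaabcdbcbdcaaabcaabddcb'
  #8 SA[8]=2  'addbcaabcdbcbdcaaabcaabddcb'
  #9 SA[9]=28  'b'
  #10 SA[10]=5  'bcaabcdbcbdcaaabcaabddcb'
  #11 SA[11]=20  'bcaabddcb'
  #12 SA[12]=12  'bcbdcaaabcaabddcb'
  #13 SA[13]=9  'bcdbcbdcaaabcaabddcb'
  #14 SA[14]=14  'bdcaaabcaabddcb'
  #15 SA[15]=24  'bddcb'
  #16 SA[16]=16  'caaabcaabddcb'
  #17 SA[17]=6  'caabcdbcbdcaaabcaabddcb'
  #18 SA[18]=21  'caabddcb'
  #19 SA[19]=1  'caddbcaabcdbcbdcaaabcaabddcb'
  #20 SA[20]=27  'cb'
  #21 SA[21]=13  'cbdcaaabcaabddcb'
  #22 SA[22]=10  'cdbcbdcaaabcaabddcb'
  #23 SA[23]=4  'dbcaabcdbcbdcaaabcaabddcb'
  #24 SA[24]=11  'dbcbdcaaabcaabddcb'
  #25 SA[25]=15  'dcaaabcaabddcb'
  #26 SA[26]=26  'dcb'
  #27 SA[27]=3  'ddbcaabcdbcbdcaaabcaabddcb'
  #28 SA[28]=25  'ddcb'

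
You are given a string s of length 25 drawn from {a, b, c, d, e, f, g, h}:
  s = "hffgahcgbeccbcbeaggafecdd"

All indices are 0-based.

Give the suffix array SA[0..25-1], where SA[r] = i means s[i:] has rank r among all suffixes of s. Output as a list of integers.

[19, 16, 4, 12, 14, 8, 11, 13, 10, 22, 6, 24, 23, 15, 9, 21, 20, 1, 2, 18, 3, 7, 17, 5, 0]

sorted suffixes:
  #0 SA[0]=19  'afecdd'
  #1 SA[1]=16  'aggafecdd'
  #2 SA[2]=4  'ahcgbeccbcbeaggafecdd'
  #3 SA[3]=12  'bcbeaggafecdd'
  #4 SA[4]=14  'beaggafecdd'
  #5 SA[5]=8  'beccbcbeaggafecdd'
  #6 SA[6]=11  'cbcbeaggafecdd'
  #7 SA[7]=13  'cbeaggafecdd'
  #8 SA[8]=10  'ccbcbeaggafecdd'
  #9 SA[9]=22  'cdd'
  #10 SA[10]=6  'cgbeccbcbeaggafecdd'
  #11 SA[11]=24  'd'
  #12 SA[12]=23  'dd'
  #13 SA[13]=15  'eaggafecdd'
  #14 SA[14]=9  'eccbcbeaggafecdd'
  #15 SA[15]=21  'ecdd'
  #16 SA[16]=20  'fecdd'
  #17 SA[17]=1  'ffgahcgbeccbcbeaggafecdd'
  #18 SA[18]=2  'fgahcgbeccbcbeaggafecdd'
  #19 SA[19]=18  'gafecdd'
  #20 SA[20]=3  'gahcgbeccbcbeaggafecdd'
  #21 SA[21]=7  'gbeccbcbeaggafecdd'
  #22 SA[22]=17  'ggafecdd'
  #23 SA[23]=5  'hcgbeccbcbeaggafecdd'
  #24 SA[24]=0  'hffgahcgbeccbcbeaggafecdd'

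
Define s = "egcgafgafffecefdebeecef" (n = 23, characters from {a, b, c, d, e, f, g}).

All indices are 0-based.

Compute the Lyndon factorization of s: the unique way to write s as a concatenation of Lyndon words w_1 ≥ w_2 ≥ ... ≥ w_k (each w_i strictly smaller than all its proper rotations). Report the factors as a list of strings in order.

["eg", "cg", "afg", "afffecefdebeecef"]

emit factor 1: 'eg' (i=0, period=2)
emit factor 2: 'cg' (i=2, period=2)
emit factor 3: 'afg' (i=4, period=3)
emit factor 4: 'afffecefdebeecef' (i=7, period=16)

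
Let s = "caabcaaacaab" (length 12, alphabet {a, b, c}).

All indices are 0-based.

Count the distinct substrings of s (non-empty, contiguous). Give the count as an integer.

rank→(start, suffix):
  0 → (5, 'aaacaab')
  1 → (9, 'aab')
  2 → (1, 'aabcaaacaab')
  3 → (6, 'aacaab')
  4 → (10, 'ab')
  5 → (2, 'abcaaacaab')
  6 → (7, 'acaab')
  7 → (11, 'b')
  8 → (3, 'bcaaacaab')
  9 → (4, 'caaacaab')
  10 → (8, 'caab')
  11 → (0, 'caabcaaacaab')

SA = [5, 9, 1, 6, 10, 2, 7, 11, 3, 4, 8, 0]
rank  pair      lcp
   1  s[5:],s[9:]  2  'aa'
   2  s[9:],s[1:]  3  'aab'
   3  s[1:],s[6:]  2  'aa'
   4  s[6:],s[10:]  1  'a'
   5  s[10:],s[2:]  2  'ab'
   6  s[2:],s[7:]  1  'a'
   7  s[7:],s[11:]  0  ''
   8  s[11:],s[3:]  1  'b'
   9  s[3:],s[4:]  0  ''
  10  s[4:],s[8:]  3  'caa'
  11  s[8:],s[0:]  4  'caab'

n(n+1)/2 = 12·13/2 = 78
Σ LCP = 0 + 2 + 3 + 2 + 1 + 2 + 1 + 0 + 1 + 0 + 3 + 4 = 19
distinct = 78 − 19 = 59

59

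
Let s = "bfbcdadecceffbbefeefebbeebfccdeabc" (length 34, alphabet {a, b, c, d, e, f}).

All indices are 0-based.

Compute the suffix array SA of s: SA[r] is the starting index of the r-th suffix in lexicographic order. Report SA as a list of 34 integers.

[31, 5, 21, 13, 32, 2, 22, 14, 0, 25, 33, 27, 8, 3, 28, 9, 4, 29, 6, 30, 20, 24, 7, 23, 17, 18, 15, 10, 12, 1, 26, 19, 16, 11]

rank | idx | suffix
   0 |  31 | abc
   1 |   5 | adecceffbbefeefebbeebfccdeabc
   2 |  21 | bbeebfccdeabc
   3 |  13 | bbefeefebbeebfccdeabc
   4 |  32 | bc
   5 |   2 | bcdadecceffbbefeefebbeebfccdeabc
   6 |  22 | beebfccdeabc
   7 |  14 | befeefebbeebfccdeabc
   8 |   0 | bfbcdadecceffbbefeefebbeebfccdeabc
   9 |  25 | bfccdeabc
  10 |  33 | c
  11 |  27 | ccdeabc
  12 |   8 | cceffbbefeefebbeebfccdeabc
  13 |   3 | cdadecceffbbefeefebbeebfccdeabc
  14 |  28 | cdeabc
  15 |   9 | ceffbbefeefebbeebfccdeabc
  16 |   4 | dadecceffbbefeefebbeebfccdeabc
  17 |  29 | deabc
  18 |   6 | decceffbbefeefebbeebfccdeabc
  19 |  30 | eabc
  20 |  20 | ebbeebfccdeabc
  21 |  24 | ebfccdeabc
  22 |   7 | ecceffbbefeefebbeebfccdeabc
  23 |  23 | eebfccdeabc
  24 |  17 | eefebbeebfccdeabc
  25 |  18 | efebbeebfccdeabc
  26 |  15 | efeefebbeebfccdeabc
  27 |  10 | effbbefeefebbeebfccdeabc
  28 |  12 | fbbefeefebbeebfccdeabc
  29 |   1 | fbcdadecceffbbefeefebbeebfccdeabc
  30 |  26 | fccdeabc
  31 |  19 | febbeebfccdeabc
  32 |  16 | feefebbeebfccdeabc
  33 |  11 | ffbbefeefebbeebfccdeabc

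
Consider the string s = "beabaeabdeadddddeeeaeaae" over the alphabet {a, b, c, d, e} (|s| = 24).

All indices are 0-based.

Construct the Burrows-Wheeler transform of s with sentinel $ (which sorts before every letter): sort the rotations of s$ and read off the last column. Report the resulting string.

rank  rotation                   last
    0  $beabaeabdeadddddeeeaeaae  e
    1  aae$beabaeabdeadddddeeeae  e
    2  abaeabdeadddddeeeaeaae$be  e
    3  abdeadddddeeeaeaae$beabae  e
    4  adddddeeeaeaae$beabaeabde  e
    5  ae$beabaeabdeadddddeeeaea  a
    6  aeaae$beabaeabdeadddddeee  e
    7  aeabdeadddddeeeaeaae$beab  b
    8  baeabdeadddddeeeaeaae$bea  a
    9  bdeadddddeeeaeaae$beabaea  a
   10  beabaeabdeadddddeeeaeaae$  $
   11  dddddeeeaeaae$beabaeabdea  a
   12  ddddeeeaeaae$beabaeabdead  d
   13  dddeeeaeaae$beabaeabdeadd  d
   14  ddeeeaeaae$beabaeabdeaddd  d
   15  deadddddeeeaeaae$beabaeab  b
   16  deeeaeaae$beabaeabdeadddd  d
   17  e$beabaeabdeadddddeeeaeaa  a
   18  eaae$beabaeabdeadddddeeea  a
   19  eabaeabdeadddddeeeaeaae$b  b
   20  eabdeadddddeeeaeaae$beaba  a
   21  eadddddeeeaeaae$beabaeabd  d
   22  eaeaae$beabaeabdeadddddee  e
   23  eeaeaae$beabaeabdeaddddde  e
   24  eeeaeaae$beabaeabdeaddddd  d

eeeeeaebaa$adddbdaabadeed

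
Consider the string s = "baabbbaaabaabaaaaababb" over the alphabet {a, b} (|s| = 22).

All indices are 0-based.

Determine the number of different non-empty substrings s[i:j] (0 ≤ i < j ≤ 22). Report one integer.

195

rank | idx | suffix
   0 |  13 | aaaaababb
   1 |  14 | aaaababb
   2 |   6 | aaabaabaaaaababb
   3 |  15 | aaababb
   4 |  10 | aabaaaaababb
   5 |   7 | aabaabaaaaababb
   6 |  16 | aababb
   7 |   1 | aabbbaaabaabaaaaababb
   8 |  11 | abaaaaababb
   9 |   8 | abaabaaaaababb
  10 |  17 | ababb
  11 |  19 | abb
  12 |   2 | abbbaaabaabaaaaababb
  13 |  21 | b
  14 |  12 | baaaaababb
  15 |   5 | baaabaabaaaaababb
  16 |   9 | baabaaaaababb
  17 |   0 | baabbbaaabaabaaaaababb
  18 |  18 | babb
  19 |  20 | bb
  20 |   4 | bbaaabaabaaaaababb
  21 |   3 | bbbaaabaabaaaaababb

SA = [13, 14, 6, 15, 10, 7, 16, 1, 11, 8, 17, 19, 2, 21, 12, 5, 9, 0, 18, 20, 4, 3]
i: (SA[i-1],SA[i]) lcp shared
  1: (13,14) 4 'aaaa'
  2: (14,6) 3 'aaa'
  3: (6,15) 5 'aaaba'
  4: (15,10) 2 'aa'
  5: (10,7) 5 'aabaa'
  6: (7,16) 4 'aaba'
  7: (16,1) 3 'aab'
  8: (1,11) 1 'a'
  9: (11,8) 4 'abaa'
  10: (8,17) 3 'aba'
  11: (17,19) 2 'ab'
  12: (19,2) 3 'abb'
  13: (2,21) 0 ''
  14: (21,12) 1 'b'
  15: (12,5) 4 'baaa'
  16: (5,9) 3 'baa'
  17: (9,0) 4 'baab'
  18: (0,18) 2 'ba'
  19: (18,20) 1 'b'
  20: (20,4) 2 'bb'
  21: (4,3) 2 'bb'

n(n+1)/2 = 22·23/2 = 253
Σ LCP = 0 + 4 + 3 + 5 + 2 + 5 + 4 + 3 + 1 + 4 + 3 + 2 + 3 + 0 + 1 + 4 + 3 + 4 + 2 + 1 + 2 + 2 = 58
distinct = 253 − 58 = 195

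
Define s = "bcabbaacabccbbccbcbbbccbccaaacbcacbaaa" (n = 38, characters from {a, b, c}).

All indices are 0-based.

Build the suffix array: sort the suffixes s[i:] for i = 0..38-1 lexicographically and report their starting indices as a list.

[37, 36, 35, 26, 5, 27, 2, 8, 6, 32, 28, 34, 4, 3, 18, 12, 19, 0, 30, 16, 23, 9, 13, 20, 25, 1, 7, 31, 33, 17, 11, 29, 15, 22, 24, 10, 14, 21]

sorted suffixes:
  #0 SA[0]=37  'a'
  #1 SA[1]=36  'aa'
  #2 SA[2]=35  'aaa'
  #3 SA[3]=26  'aaacbcacbaaa'
  #4 SA[4]=5  'aacabccbbccbcbbbccbccaaacbcacbaaa'
  #5 SA[5]=27  'aacbcacbaaa'
  #6 SA[6]=2  'abbaacabccbbccbcbbbccbccaaacbcacbaaa'
  #7 SA[7]=8  'abccbbccbcbbbccbccaaacbcacbaaa'
  #8 SA[8]=6  'acabccbbccbcbbbccbccaaacbcacbaaa'
  #9 SA[9]=32  'acbaaa'
  #10 SA[10]=28  'acbcacbaaa'
  #11 SA[11]=34  'baaa'
  #12 SA[12]=4  'baacabccbbccbcbbbccbccaaacbcacbaaa'
  #13 SA[13]=3  'bbaacabccbbccbcbbbccbccaaacbcacbaaa'
  #14 SA[14]=18  'bbbccbccaaacbcacbaaa'
  #15 SA[15]=12  'bbccbcbbbccbccaaacbcacbaaa'
  #16 SA[16]=19  'bbccbccaaacbcacbaaa'
  #17 SA[17]=0  'bcabbaacabccbbccbcbbbccbccaaacbcacbaaa'
  #18 SA[18]=30  'bcacbaaa'
  #19 SA[19]=16  'bcbbbccbccaaacbcacbaaa'
  #20 SA[20]=23  'bccaaacbcacbaaa'
  #21 SA[21]=9  'bccbbccbcbbbccbccaaacbcacbaaa'
  #22 SA[22]=13  'bccbcbbbccbccaaacbcacbaaa'
  #23 SA[23]=20  'bccbccaaacbcacbaaa'
  #24 SA[24]=25  'caaacbcacbaaa'
  #25 SA[25]=1  'cabbaacabccbbccbcbbbccbccaaacbcacbaaa'
  #26 SA[26]=7  'cabccbbccbcbbbccbccaaacbcacbaaa'
  #27 SA[27]=31  'cacbaaa'
  #28 SA[28]=33  'cbaaa'
  #29 SA[29]=17  'cbbbccbccaaacbcacbaaa'
  #30 SA[30]=11  'cbbccbcbbbccbccaaacbcacbaaa'
  #31 SA[31]=29  'cbcacbaaa'
  #32 SA[32]=15  'cbcbbbccbccaaacbcacbaaa'
  #33 SA[33]=22  'cbccaaacbcacbaaa'
  #34 SA[34]=24  'ccaaacbcacbaaa'
  #35 SA[35]=10  'ccbbccbcbbbccbccaaacbcacbaaa'
  #36 SA[36]=14  'ccbcbbbccbccaaacbcacbaaa'
  #37 SA[37]=21  'ccbccaaacbcacbaaa'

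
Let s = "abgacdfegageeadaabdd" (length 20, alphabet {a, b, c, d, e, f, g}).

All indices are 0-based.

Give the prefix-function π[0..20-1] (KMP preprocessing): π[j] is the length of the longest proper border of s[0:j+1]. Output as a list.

[0, 0, 0, 1, 0, 0, 0, 0, 0, 1, 0, 0, 0, 1, 0, 1, 1, 2, 0, 0]

π[0] = 0
j=1 s[j]='b': π[1]=0 (border '')
j=2 s[j]='g': π[2]=0 (border '')
j=3 s[j]='a': π[3]=1 (border 'a')
j=4 s[j]='c': k: 1→0; π[4]=0 (border '')
j=5 s[j]='d': π[5]=0 (border '')
j=6 s[j]='f': π[6]=0 (border '')
j=7 s[j]='e': π[7]=0 (border '')
j=8 s[j]='g': π[8]=0 (border '')
j=9 s[j]='a': π[9]=1 (border 'a')
j=10 s[j]='g': k: 1→0; π[10]=0 (border '')
j=11 s[j]='e': π[11]=0 (border '')
j=12 s[j]='e': π[12]=0 (border '')
j=13 s[j]='a': π[13]=1 (border 'a')
j=14 s[j]='d': k: 1→0; π[14]=0 (border '')
j=15 s[j]='a': π[15]=1 (border 'a')
j=16 s[j]='a': k: 1→0; π[16]=1 (border 'a')
j=17 s[j]='b': π[17]=2 (border 'ab')
j=18 s[j]='d': k: 2→0; π[18]=0 (border '')
j=19 s[j]='d': π[19]=0 (border '')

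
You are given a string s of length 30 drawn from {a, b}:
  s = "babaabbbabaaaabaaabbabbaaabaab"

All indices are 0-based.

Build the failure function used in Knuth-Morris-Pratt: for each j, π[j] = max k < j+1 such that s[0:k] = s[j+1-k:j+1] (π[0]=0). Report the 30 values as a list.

π[0] = 0
j=1 s[j]='a': π[1]=0 (border '')
j=2 s[j]='b': π[2]=1 (border 'b')
j=3 s[j]='a': π[3]=2 (border 'ba')
j=4 s[j]='a': k: 2→0; π[4]=0 (border '')
j=5 s[j]='b': π[5]=1 (border 'b')
j=6 s[j]='b': k: 1→0; π[6]=1 (border 'b')
j=7 s[j]='b': k: 1→0; π[7]=1 (border 'b')
j=8 s[j]='a': π[8]=2 (border 'ba')
j=9 s[j]='b': π[9]=3 (border 'bab')
j=10 s[j]='a': π[10]=4 (border 'baba')
j=11 s[j]='a': π[11]=5 (border 'babaa')
j=12 s[j]='a': k: 5→0; π[12]=0 (border '')
j=13 s[j]='a': π[13]=0 (border '')
j=14 s[j]='b': π[14]=1 (border 'b')
j=15 s[j]='a': π[15]=2 (border 'ba')
j=16 s[j]='a': k: 2→0; π[16]=0 (border '')
j=17 s[j]='a': π[17]=0 (border '')
j=18 s[j]='b': π[18]=1 (border 'b')
j=19 s[j]='b': k: 1→0; π[19]=1 (border 'b')
j=20 s[j]='a': π[20]=2 (border 'ba')
j=21 s[j]='b': π[21]=3 (border 'bab')
j=22 s[j]='b': k: 3→1→0; π[22]=1 (border 'b')
j=23 s[j]='a': π[23]=2 (border 'ba')
j=24 s[j]='a': k: 2→0; π[24]=0 (border '')
j=25 s[j]='a': π[25]=0 (border '')
j=26 s[j]='b': π[26]=1 (border 'b')
j=27 s[j]='a': π[27]=2 (border 'ba')
j=28 s[j]='a': k: 2→0; π[28]=0 (border '')
j=29 s[j]='b': π[29]=1 (border 'b')

[0, 0, 1, 2, 0, 1, 1, 1, 2, 3, 4, 5, 0, 0, 1, 2, 0, 0, 1, 1, 2, 3, 1, 2, 0, 0, 1, 2, 0, 1]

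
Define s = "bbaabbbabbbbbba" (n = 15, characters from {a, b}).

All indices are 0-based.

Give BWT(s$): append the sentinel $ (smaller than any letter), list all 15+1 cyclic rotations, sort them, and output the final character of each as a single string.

abbabbbbb$bbabba

rank  rotation          last
    0  $bbaabbbabbbbbba  a
    1  a$bbaabbbabbbbbb  b
    2  aabbbabbbbbba$bb  b
    3  abbbabbbbbba$bba  a
    4  abbbbbba$bbaabbb  b
    5  ba$bbaabbbabbbbb  b
    6  baabbbabbbbbba$b  b
    7  babbbbbba$bbaabb  b
    8  bba$bbaabbbabbbb  b
    9  bbaabbbabbbbbba$  $
   10  bbabbbbbba$bbaab  b
   11  bbba$bbaabbbabbb  b
   12  bbbabbbbbba$bbaa  a
   13  bbbba$bbaabbbabb  b
   14  bbbbba$bbaabbbab  b
   15  bbbbbba$bbaabbba  a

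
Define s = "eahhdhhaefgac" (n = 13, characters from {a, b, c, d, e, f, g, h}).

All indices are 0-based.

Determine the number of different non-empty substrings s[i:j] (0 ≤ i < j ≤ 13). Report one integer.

rank | idx | suffix
   0 |  11 | ac
   1 |   7 | aefgac
   2 |   1 | ahhdhhaefgac
   3 |  12 | c
   4 |   4 | dhhaefgac
   5 |   0 | eahhdhhaefgac
   6 |   8 | efgac
   7 |   9 | fgac
   8 |  10 | gac
   9 |   6 | haefgac
  10 |   3 | hdhhaefgac
  11 |   5 | hhaefgac
  12 |   2 | hhdhhaefgac

SA = [11, 7, 1, 12, 4, 0, 8, 9, 10, 6, 3, 5, 2]
[i] adj suffixes → lcp
  [1] 11/7 → 1 ('a')
  [2] 7/1 → 1 ('a')
  [3] 1/12 → 0 ('')
  [4] 12/4 → 0 ('')
  [5] 4/0 → 0 ('')
  [6] 0/8 → 1 ('e')
  [7] 8/9 → 0 ('')
  [8] 9/10 → 0 ('')
  [9] 10/6 → 0 ('')
  [10] 6/3 → 1 ('h')
  [11] 3/5 → 1 ('h')
  [12] 5/2 → 2 ('hh')

n(n+1)/2 = 13·14/2 = 91
Σ LCP = 0 + 1 + 1 + 0 + 0 + 0 + 1 + 0 + 0 + 0 + 1 + 1 + 2 = 7
distinct = 91 − 7 = 84

84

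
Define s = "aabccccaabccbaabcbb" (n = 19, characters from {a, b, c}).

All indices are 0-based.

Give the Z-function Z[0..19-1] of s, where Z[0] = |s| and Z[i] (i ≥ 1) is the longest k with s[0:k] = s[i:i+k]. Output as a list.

[19, 1, 0, 0, 0, 0, 0, 5, 1, 0, 0, 0, 0, 4, 1, 0, 0, 0, 0]

Z[0]=19
i=1: outside box; Z[1]=1 extend→box=[1,2)
i=2: outside box; Z[2]=0
i=3: outside box; Z[3]=0
i=4: outside box; Z[4]=0
i=5: outside box; Z[5]=0
i=6: outside box; Z[6]=0
i=7: outside box; Z[7]=5 extend→box=[7,12)
i=8: min(r-i=4, Z[1]=1)=1; Z[8]=1
i=9: min(r-i=3, Z[2]=0)=0; Z[9]=0
i=10: min(r-i=2, Z[3]=0)=0; Z[10]=0
i=11: min(r-i=1, Z[4]=0)=0; Z[11]=0
i=12: outside box; Z[12]=0
i=13: outside box; Z[13]=4 extend→box=[13,17)
i=14: min(r-i=3, Z[1]=1)=1; Z[14]=1
i=15: min(r-i=2, Z[2]=0)=0; Z[15]=0
i=16: min(r-i=1, Z[3]=0)=0; Z[16]=0
i=17: outside box; Z[17]=0
i=18: outside box; Z[18]=0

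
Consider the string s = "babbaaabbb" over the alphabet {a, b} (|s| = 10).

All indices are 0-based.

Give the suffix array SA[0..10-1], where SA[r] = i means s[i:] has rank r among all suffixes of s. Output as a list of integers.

[4, 5, 1, 6, 9, 3, 0, 8, 2, 7]

rank | idx | suffix
   0 |   4 | aaabbb
   1 |   5 | aabbb
   2 |   1 | abbaaabbb
   3 |   6 | abbb
   4 |   9 | b
   5 |   3 | baaabbb
   6 |   0 | babbaaabbb
   7 |   8 | bb
   8 |   2 | bbaaabbb
   9 |   7 | bbb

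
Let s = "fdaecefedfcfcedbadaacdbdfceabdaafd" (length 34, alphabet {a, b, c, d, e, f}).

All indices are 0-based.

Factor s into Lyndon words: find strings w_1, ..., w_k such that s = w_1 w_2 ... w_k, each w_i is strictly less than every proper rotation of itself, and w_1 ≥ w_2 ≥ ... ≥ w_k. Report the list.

emit factor 1: 'f' (i=0, period=1)
emit factor 2: 'd' (i=1, period=1)
emit factor 3: 'aecefedfcfcedb' (i=2, period=14)
emit factor 4: 'ad' (i=16, period=2)
emit factor 5: 'aacdbdfceabdaafd' (i=18, period=16)

["f", "d", "aecefedfcfcedb", "ad", "aacdbdfceabdaafd"]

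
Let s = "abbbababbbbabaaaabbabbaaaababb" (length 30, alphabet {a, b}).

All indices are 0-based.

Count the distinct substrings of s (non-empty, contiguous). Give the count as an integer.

rank→(start, suffix):
  0 → (22, 'aaaababb')
  1 → (13, 'aaaabbabbaaaababb')
  2 → (23, 'aaababb')
  3 → (14, 'aaabbabbaaaababb')
  4 → (24, 'aababb')
  5 → (15, 'aabbabbaaaababb')
  6 → (11, 'abaaaabbabbaaaababb')
  7 → (25, 'ababb')
  8 → (4, 'ababbbbabaaaabbabbaaaababb')
  9 → (27, 'abb')
  10 → (19, 'abbaaaababb')
  11 → (16, 'abbabbaaaababb')
  12 → (0, 'abbbababbbbabaaaabbabbaaaababb')
  13 → (6, 'abbbbabaaaabbabbaaaababb')
  14 → (29, 'b')
  15 → (21, 'baaaababb')
  16 → (12, 'baaaabbabbaaaababb')
  17 → (10, 'babaaaabbabbaaaababb')
  18 → (3, 'bababbbbabaaaabbabbaaaababb')
  19 → (26, 'babb')
  20 → (18, 'babbaaaababb')
  21 → (5, 'babbbbabaaaabbabbaaaababb')
  22 → (28, 'bb')
  23 → (20, 'bbaaaababb')
  24 → (9, 'bbabaaaabbabbaaaababb')
  25 → (2, 'bbababbbbabaaaabbabbaaaababb')
  26 → (17, 'bbabbaaaababb')
  27 → (8, 'bbbabaaaabbabbaaaababb')
  28 → (1, 'bbbababbbbabaaaabbabbaaaababb')
  29 → (7, 'bbbbabaaaabbabbaaaababb')

SA = [22, 13, 23, 14, 24, 15, 11, 25, 4, 27, 19, 16, 0, 6, 29, 21, 12, 10, 3, 26, 18, 5, 28, 20, 9, 2, 17, 8, 1, 7]
i: (SA[i-1],SA[i]) lcp shared
  1: (22,13) 5 'aaaab'
  2: (13,23) 3 'aaa'
  3: (23,14) 4 'aaab'
  4: (14,24) 2 'aa'
  5: (24,15) 3 'aab'
  6: (15,11) 1 'a'
  7: (11,25) 3 'aba'
  8: (25,4) 5 'ababb'
  9: (4,27) 2 'ab'
  10: (27,19) 3 'abb'
  11: (19,16) 4 'abba'
  12: (16,0) 3 'abb'
  13: (0,6) 4 'abbb'
  14: (6,29) 0 ''
  15: (29,21) 1 'b'
  16: (21,12) 6 'baaaab'
  17: (12,10) 2 'ba'
  18: (10,3) 4 'baba'
  19: (3,26) 3 'bab'
  20: (26,18) 4 'babb'
  21: (18,5) 4 'babb'
  22: (5,28) 1 'b'
  23: (28,20) 2 'bb'
  24: (20,9) 3 'bba'
  25: (9,2) 5 'bbaba'
  26: (2,17) 4 'bbab'
  27: (17,8) 2 'bb'
  28: (8,1) 6 'bbbaba'
  29: (1,7) 3 'bbb'

n(n+1)/2 = 30·31/2 = 465
Σ LCP = 0 + 5 + 3 + 4 + 2 + 3 + 1 + 3 + 5 + 2 + 3 + 4 + 3 + 4 + 0 + 1 + 6 + 2 + 4 + 3 + 4 + 4 + 1 + 2 + 3 + 5 + 4 + 2 + 6 + 3 = 92
distinct = 465 − 92 = 373

373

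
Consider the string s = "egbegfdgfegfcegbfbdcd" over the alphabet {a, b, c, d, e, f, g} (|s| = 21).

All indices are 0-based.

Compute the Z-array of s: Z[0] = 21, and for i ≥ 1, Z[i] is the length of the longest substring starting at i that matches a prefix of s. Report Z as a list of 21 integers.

Z[0]=21
i=1: fresh scan; Z[1]=0
i=2: fresh scan; Z[2]=0
i=3: fresh scan; Z[3]=2 grow→box=[3,5)
i=4: min(r-i=1, Z[1]=0)=0; Z[4]=0
i=5: fresh scan; Z[5]=0
i=6: fresh scan; Z[6]=0
i=7: fresh scan; Z[7]=0
i=8: fresh scan; Z[8]=0
i=9: fresh scan; Z[9]=2 grow→box=[9,11)
i=10: min(r-i=1, Z[1]=0)=0; Z[10]=0
i=11: fresh scan; Z[11]=0
i=12: fresh scan; Z[12]=0
i=13: fresh scan; Z[13]=3 grow→box=[13,16)
i=14: min(r-i=2, Z[1]=0)=0; Z[14]=0
i=15: min(r-i=1, Z[2]=0)=0; Z[15]=0
i=16: fresh scan; Z[16]=0
i=17: fresh scan; Z[17]=0
i=18: fresh scan; Z[18]=0
i=19: fresh scan; Z[19]=0
i=20: fresh scan; Z[20]=0

[21, 0, 0, 2, 0, 0, 0, 0, 0, 2, 0, 0, 0, 3, 0, 0, 0, 0, 0, 0, 0]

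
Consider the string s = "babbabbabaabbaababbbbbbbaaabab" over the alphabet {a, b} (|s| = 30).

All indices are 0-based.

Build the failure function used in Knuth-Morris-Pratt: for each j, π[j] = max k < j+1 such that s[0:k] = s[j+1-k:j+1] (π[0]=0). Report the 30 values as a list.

[0, 0, 1, 1, 2, 3, 4, 5, 6, 2, 0, 1, 1, 2, 0, 1, 2, 3, 4, 1, 1, 1, 1, 1, 2, 0, 0, 1, 2, 3]

π[0] = 0
j=1 s[j]='a': π[1]=0 (border '')
j=2 s[j]='b': π[2]=1 (border 'b')
j=3 s[j]='b': k: 1→0; π[3]=1 (border 'b')
j=4 s[j]='a': π[4]=2 (border 'ba')
j=5 s[j]='b': π[5]=3 (border 'bab')
j=6 s[j]='b': π[6]=4 (border 'babb')
j=7 s[j]='a': π[7]=5 (border 'babba')
j=8 s[j]='b': π[8]=6 (border 'babbab')
j=9 s[j]='a': k: 6→3→1; π[9]=2 (border 'ba')
j=10 s[j]='a': k: 2→0; π[10]=0 (border '')
j=11 s[j]='b': π[11]=1 (border 'b')
j=12 s[j]='b': k: 1→0; π[12]=1 (border 'b')
j=13 s[j]='a': π[13]=2 (border 'ba')
j=14 s[j]='a': k: 2→0; π[14]=0 (border '')
j=15 s[j]='b': π[15]=1 (border 'b')
j=16 s[j]='a': π[16]=2 (border 'ba')
j=17 s[j]='b': π[17]=3 (border 'bab')
j=18 s[j]='b': π[18]=4 (border 'babb')
j=19 s[j]='b': k: 4→1→0; π[19]=1 (border 'b')
j=20 s[j]='b': k: 1→0; π[20]=1 (border 'b')
j=21 s[j]='b': k: 1→0; π[21]=1 (border 'b')
j=22 s[j]='b': k: 1→0; π[22]=1 (border 'b')
j=23 s[j]='b': k: 1→0; π[23]=1 (border 'b')
j=24 s[j]='a': π[24]=2 (border 'ba')
j=25 s[j]='a': k: 2→0; π[25]=0 (border '')
j=26 s[j]='a': π[26]=0 (border '')
j=27 s[j]='b': π[27]=1 (border 'b')
j=28 s[j]='a': π[28]=2 (border 'ba')
j=29 s[j]='b': π[29]=3 (border 'bab')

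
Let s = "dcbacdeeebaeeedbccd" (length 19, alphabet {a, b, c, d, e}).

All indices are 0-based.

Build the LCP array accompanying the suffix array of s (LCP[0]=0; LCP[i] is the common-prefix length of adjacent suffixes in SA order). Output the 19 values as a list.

rank | idx | suffix
   0 |   3 | acdeeebaeeedbccd
   1 |  10 | aeeedbccd
   2 |   2 | bacdeeebaeeedbccd
   3 |   9 | baeeedbccd
   4 |  15 | bccd
   5 |   1 | cbacdeeebaeeedbccd
   6 |  16 | ccd
   7 |  17 | cd
   8 |   4 | cdeeebaeeedbccd
   9 |  18 | d
  10 |  14 | dbccd
  11 |   0 | dcbacdeeebaeeedbccd
  12 |   5 | deeebaeeedbccd
  13 |   8 | ebaeeedbccd
  14 |  13 | edbccd
  15 |   7 | eebaeeedbccd
  16 |  12 | eedbccd
  17 |   6 | eeebaeeedbccd
  18 |  11 | eeedbccd

SA = [3, 10, 2, 9, 15, 1, 16, 17, 4, 18, 14, 0, 5, 8, 13, 7, 12, 6, 11]
[i] adj suffixes → lcp
  [1] 3/10 → 1 ('a')
  [2] 10/2 → 0 ('')
  [3] 2/9 → 2 ('ba')
  [4] 9/15 → 1 ('b')
  [5] 15/1 → 0 ('')
  [6] 1/16 → 1 ('c')
  [7] 16/17 → 1 ('c')
  [8] 17/4 → 2 ('cd')
  [9] 4/18 → 0 ('')
  [10] 18/14 → 1 ('d')
  [11] 14/0 → 1 ('d')
  [12] 0/5 → 1 ('d')
  [13] 5/8 → 0 ('')
  [14] 8/13 → 1 ('e')
  [15] 13/7 → 1 ('e')
  [16] 7/12 → 2 ('ee')
  [17] 12/6 → 2 ('ee')
  [18] 6/11 → 3 ('eee')

[0, 1, 0, 2, 1, 0, 1, 1, 2, 0, 1, 1, 1, 0, 1, 1, 2, 2, 3]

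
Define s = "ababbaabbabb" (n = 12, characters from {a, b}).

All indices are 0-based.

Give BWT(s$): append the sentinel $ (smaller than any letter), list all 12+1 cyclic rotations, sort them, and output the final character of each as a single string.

rank  rotation       last
    0  $ababbaabbabb  b
    1  aabbabb$ababb  b
    2  ababbaabbabb$  $
    3  abb$ababbaabb  b
    4  abbaabbabb$ab  b
    5  abbabb$ababba  a
    6  b$ababbaabbab  b
    7  baabbabb$abab  b
    8  babb$ababbaab  b
    9  babbaabbabb$a  a
   10  bb$ababbaabba  a
   11  bbaabbabb$aba  a
   12  bbabb$ababbaa  a

bb$bbabbbaaaa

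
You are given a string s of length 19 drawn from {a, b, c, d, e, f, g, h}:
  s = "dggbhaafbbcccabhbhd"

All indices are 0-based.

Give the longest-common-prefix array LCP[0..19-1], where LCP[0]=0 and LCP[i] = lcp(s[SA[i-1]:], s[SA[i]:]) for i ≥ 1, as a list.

[0, 1, 1, 0, 1, 1, 2, 2, 0, 1, 2, 0, 1, 0, 0, 1, 0, 1, 1]

sorted suffixes:
  #0 SA[0]=5  'aafbbcccabhbhd'
  #1 SA[1]=13  'abhbhd'
  #2 SA[2]=6  'afbbcccabhbhd'
  #3 SA[3]=8  'bbcccabhbhd'
  #4 SA[4]=9  'bcccabhbhd'
  #5 SA[5]=3  'bhaafbbcccabhbhd'
  #6 SA[6]=14  'bhbhd'
  #7 SA[7]=16  'bhd'
  #8 SA[8]=12  'cabhbhd'
  #9 SA[9]=11  'ccabhbhd'
  #10 SA[10]=10  'cccabhbhd'
  #11 SA[11]=18  'd'
  #12 SA[12]=0  'dggbhaafbbcccabhbhd'
  #13 SA[13]=7  'fbbcccabhbhd'
  #14 SA[14]=2  'gbhaafbbcccabhbhd'
  #15 SA[15]=1  'ggbhaafbbcccabhbhd'
  #16 SA[16]=4  'haafbbcccabhbhd'
  #17 SA[17]=15  'hbhd'
  #18 SA[18]=17  'hd'

SA = [5, 13, 6, 8, 9, 3, 14, 16, 12, 11, 10, 18, 0, 7, 2, 1, 4, 15, 17]
rank  pair      lcp
   1  s[5:],s[13:]  1  'a'
   2  s[13:],s[6:]  1  'a'
   3  s[6:],s[8:]  0  ''
   4  s[8:],s[9:]  1  'b'
   5  s[9:],s[3:]  1  'b'
   6  s[3:],s[14:]  2  'bh'
   7  s[14:],s[16:]  2  'bh'
   8  s[16:],s[12:]  0  ''
   9  s[12:],s[11:]  1  'c'
  10  s[11:],s[10:]  2  'cc'
  11  s[10:],s[18:]  0  ''
  12  s[18:],s[0:]  1  'd'
  13  s[0:],s[7:]  0  ''
  14  s[7:],s[2:]  0  ''
  15  s[2:],s[1:]  1  'g'
  16  s[1:],s[4:]  0  ''
  17  s[4:],s[15:]  1  'h'
  18  s[15:],s[17:]  1  'h'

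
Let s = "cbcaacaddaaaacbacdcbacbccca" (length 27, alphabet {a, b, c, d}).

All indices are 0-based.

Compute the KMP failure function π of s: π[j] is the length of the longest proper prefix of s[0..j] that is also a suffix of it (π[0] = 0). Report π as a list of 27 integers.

π[0] = 0
j=1 s[j]='b': π[1]=0 (border '')
j=2 s[j]='c': π[2]=1 (border 'c')
j=3 s[j]='a': k: 1→0; π[3]=0 (border '')
j=4 s[j]='a': π[4]=0 (border '')
j=5 s[j]='c': π[5]=1 (border 'c')
j=6 s[j]='a': k: 1→0; π[6]=0 (border '')
j=7 s[j]='d': π[7]=0 (border '')
j=8 s[j]='d': π[8]=0 (border '')
j=9 s[j]='a': π[9]=0 (border '')
j=10 s[j]='a': π[10]=0 (border '')
j=11 s[j]='a': π[11]=0 (border '')
j=12 s[j]='a': π[12]=0 (border '')
j=13 s[j]='c': π[13]=1 (border 'c')
j=14 s[j]='b': π[14]=2 (border 'cb')
j=15 s[j]='a': k: 2→0; π[15]=0 (border '')
j=16 s[j]='c': π[16]=1 (border 'c')
j=17 s[j]='d': k: 1→0; π[17]=0 (border '')
j=18 s[j]='c': π[18]=1 (border 'c')
j=19 s[j]='b': π[19]=2 (border 'cb')
j=20 s[j]='a': k: 2→0; π[20]=0 (border '')
j=21 s[j]='c': π[21]=1 (border 'c')
j=22 s[j]='b': π[22]=2 (border 'cb')
j=23 s[j]='c': π[23]=3 (border 'cbc')
j=24 s[j]='c': k: 3→1→0; π[24]=1 (border 'c')
j=25 s[j]='c': k: 1→0; π[25]=1 (border 'c')
j=26 s[j]='a': k: 1→0; π[26]=0 (border '')

[0, 0, 1, 0, 0, 1, 0, 0, 0, 0, 0, 0, 0, 1, 2, 0, 1, 0, 1, 2, 0, 1, 2, 3, 1, 1, 0]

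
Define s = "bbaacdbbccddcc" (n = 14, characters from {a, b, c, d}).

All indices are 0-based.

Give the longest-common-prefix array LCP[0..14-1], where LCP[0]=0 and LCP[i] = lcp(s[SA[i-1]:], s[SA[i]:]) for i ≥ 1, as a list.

[0, 1, 0, 1, 2, 1, 0, 1, 2, 1, 2, 0, 1, 1]

sorted suffixes:
  #0 SA[0]=2  'aacdbbccddcc'
  #1 SA[1]=3  'acdbbccddcc'
  #2 SA[2]=1  'baacdbbccddcc'
  #3 SA[3]=0  'bbaacdbbccddcc'
  #4 SA[4]=6  'bbccddcc'
  #5 SA[5]=7  'bccddcc'
  #6 SA[6]=13  'c'
  #7 SA[7]=12  'cc'
  #8 SA[8]=8  'ccddcc'
  #9 SA[9]=4  'cdbbccddcc'
  #10 SA[10]=9  'cddcc'
  #11 SA[11]=5  'dbbccddcc'
  #12 SA[12]=11  'dcc'
  #13 SA[13]=10  'ddcc'

SA = [2, 3, 1, 0, 6, 7, 13, 12, 8, 4, 9, 5, 11, 10]
[i] adj suffixes → lcp
  [1] 2/3 → 1 ('a')
  [2] 3/1 → 0 ('')
  [3] 1/0 → 1 ('b')
  [4] 0/6 → 2 ('bb')
  [5] 6/7 → 1 ('b')
  [6] 7/13 → 0 ('')
  [7] 13/12 → 1 ('c')
  [8] 12/8 → 2 ('cc')
  [9] 8/4 → 1 ('c')
  [10] 4/9 → 2 ('cd')
  [11] 9/5 → 0 ('')
  [12] 5/11 → 1 ('d')
  [13] 11/10 → 1 ('d')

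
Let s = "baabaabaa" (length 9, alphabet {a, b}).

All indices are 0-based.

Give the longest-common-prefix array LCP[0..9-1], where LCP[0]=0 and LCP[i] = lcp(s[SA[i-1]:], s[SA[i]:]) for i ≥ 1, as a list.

[0, 1, 2, 5, 1, 4, 0, 3, 6]

rank→(start, suffix):
  0 → (8, 'a')
  1 → (7, 'aa')
  2 → (4, 'aabaa')
  3 → (1, 'aabaabaa')
  4 → (5, 'abaa')
  5 → (2, 'abaabaa')
  6 → (6, 'baa')
  7 → (3, 'baabaa')
  8 → (0, 'baabaabaa')

SA = [8, 7, 4, 1, 5, 2, 6, 3, 0]
rank  pair      lcp
   1  s[8:],s[7:]  1  'a'
   2  s[7:],s[4:]  2  'aa'
   3  s[4:],s[1:]  5  'aabaa'
   4  s[1:],s[5:]  1  'a'
   5  s[5:],s[2:]  4  'abaa'
   6  s[2:],s[6:]  0  ''
   7  s[6:],s[3:]  3  'baa'
   8  s[3:],s[0:]  6  'baabaa'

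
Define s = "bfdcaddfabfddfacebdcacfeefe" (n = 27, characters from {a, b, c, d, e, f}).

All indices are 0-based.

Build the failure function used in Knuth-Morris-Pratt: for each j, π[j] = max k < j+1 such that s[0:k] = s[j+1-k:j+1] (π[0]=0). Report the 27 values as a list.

[0, 0, 0, 0, 0, 0, 0, 0, 0, 1, 2, 3, 0, 0, 0, 0, 0, 1, 0, 0, 0, 0, 0, 0, 0, 0, 0]

π[0] = 0
j=1 s[j]='f': π[1]=0 (border '')
j=2 s[j]='d': π[2]=0 (border '')
j=3 s[j]='c': π[3]=0 (border '')
j=4 s[j]='a': π[4]=0 (border '')
j=5 s[j]='d': π[5]=0 (border '')
j=6 s[j]='d': π[6]=0 (border '')
j=7 s[j]='f': π[7]=0 (border '')
j=8 s[j]='a': π[8]=0 (border '')
j=9 s[j]='b': π[9]=1 (border 'b')
j=10 s[j]='f': π[10]=2 (border 'bf')
j=11 s[j]='d': π[11]=3 (border 'bfd')
j=12 s[j]='d': k: 3→0; π[12]=0 (border '')
j=13 s[j]='f': π[13]=0 (border '')
j=14 s[j]='a': π[14]=0 (border '')
j=15 s[j]='c': π[15]=0 (border '')
j=16 s[j]='e': π[16]=0 (border '')
j=17 s[j]='b': π[17]=1 (border 'b')
j=18 s[j]='d': k: 1→0; π[18]=0 (border '')
j=19 s[j]='c': π[19]=0 (border '')
j=20 s[j]='a': π[20]=0 (border '')
j=21 s[j]='c': π[21]=0 (border '')
j=22 s[j]='f': π[22]=0 (border '')
j=23 s[j]='e': π[23]=0 (border '')
j=24 s[j]='e': π[24]=0 (border '')
j=25 s[j]='f': π[25]=0 (border '')
j=26 s[j]='e': π[26]=0 (border '')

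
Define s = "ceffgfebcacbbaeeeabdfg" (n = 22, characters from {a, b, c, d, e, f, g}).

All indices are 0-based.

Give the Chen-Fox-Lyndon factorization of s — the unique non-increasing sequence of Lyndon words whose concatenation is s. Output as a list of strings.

["ceffgfe", "bc", "acbbaeee", "abdfg"]

emit factor 1: 'ceffgfe' (i=0, period=7)
emit factor 2: 'bc' (i=7, period=2)
emit factor 3: 'acbbaeee' (i=9, period=8)
emit factor 4: 'abdfg' (i=17, period=5)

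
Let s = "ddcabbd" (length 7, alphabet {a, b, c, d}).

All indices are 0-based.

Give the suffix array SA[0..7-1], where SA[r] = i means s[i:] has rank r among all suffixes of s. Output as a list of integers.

rank | idx | suffix
   0 |   3 | abbd
   1 |   4 | bbd
   2 |   5 | bd
   3 |   2 | cabbd
   4 |   6 | d
   5 |   1 | dcabbd
   6 |   0 | ddcabbd

[3, 4, 5, 2, 6, 1, 0]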